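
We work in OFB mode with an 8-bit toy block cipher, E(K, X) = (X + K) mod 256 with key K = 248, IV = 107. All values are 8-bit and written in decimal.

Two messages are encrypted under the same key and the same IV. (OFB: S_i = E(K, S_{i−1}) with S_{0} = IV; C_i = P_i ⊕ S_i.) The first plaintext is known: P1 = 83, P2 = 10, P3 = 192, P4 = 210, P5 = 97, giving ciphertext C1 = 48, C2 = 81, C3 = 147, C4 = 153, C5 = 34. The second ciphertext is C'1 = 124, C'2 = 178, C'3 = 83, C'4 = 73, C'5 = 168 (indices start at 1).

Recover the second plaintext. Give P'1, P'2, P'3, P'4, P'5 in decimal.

P'1 = 31, P'2 = 233, P'3 = 0, P'4 = 2, P'5 = 235

In OFB with a reused IV, both messages share the same keystream S_i, so C_i ⊕ C'_i = P_i ⊕ P'_i and thus P'_i = P_i ⊕ C_i ⊕ C'_i.
P'1: 83 ⊕ 48 ⊕ 124 = 31.
P'2: 10 ⊕ 81 ⊕ 178 = 233.
P'3: 192 ⊕ 147 ⊕ 83 = 0.
P'4: 210 ⊕ 153 ⊕ 73 = 2.
P'5: 97 ⊕ 34 ⊕ 168 = 235.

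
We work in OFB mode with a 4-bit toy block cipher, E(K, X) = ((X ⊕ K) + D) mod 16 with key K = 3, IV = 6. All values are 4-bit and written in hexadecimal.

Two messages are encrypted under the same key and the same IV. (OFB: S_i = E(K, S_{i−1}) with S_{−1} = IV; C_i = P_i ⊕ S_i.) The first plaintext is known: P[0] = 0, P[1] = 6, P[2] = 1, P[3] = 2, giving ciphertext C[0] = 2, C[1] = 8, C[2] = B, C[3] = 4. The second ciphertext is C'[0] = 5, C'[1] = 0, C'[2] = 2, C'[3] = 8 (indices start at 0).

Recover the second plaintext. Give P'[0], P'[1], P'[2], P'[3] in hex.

P'[0] = 7, P'[1] = E, P'[2] = 8, P'[3] = E

In OFB with a reused IV, both messages share the same keystream S_i, so C_i ⊕ C'_i = P_i ⊕ P'_i and thus P'_i = P_i ⊕ C_i ⊕ C'_i.
P'[0]: 0 ⊕ 2 ⊕ 5 = 7.
P'[1]: 6 ⊕ 8 ⊕ 0 = E.
P'[2]: 1 ⊕ B ⊕ 2 = 8.
P'[3]: 2 ⊕ 4 ⊕ 8 = E.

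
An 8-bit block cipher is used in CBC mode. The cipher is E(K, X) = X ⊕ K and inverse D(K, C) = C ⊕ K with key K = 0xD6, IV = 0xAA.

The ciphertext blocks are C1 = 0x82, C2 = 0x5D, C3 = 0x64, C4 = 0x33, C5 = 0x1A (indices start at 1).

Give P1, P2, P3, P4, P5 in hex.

P1 = 0xFE, P2 = 0x09, P3 = 0xEF, P4 = 0x81, P5 = 0xFF

CBC decryption: P_i = D(K, C_i) ⊕ C_{i−1}, with C_{0} = IV.
P1: D(K, 0x82) = 0x54; 0x54 ⊕ 0xAA = 0xFE.
P2: D(K, 0x5D) = 0x8B; 0x8B ⊕ 0x82 = 0x09.
P3: D(K, 0x64) = 0xB2; 0xB2 ⊕ 0x5D = 0xEF.
P4: D(K, 0x33) = 0xE5; 0xE5 ⊕ 0x64 = 0x81.
P5: D(K, 0x1A) = 0xCC; 0xCC ⊕ 0x33 = 0xFF.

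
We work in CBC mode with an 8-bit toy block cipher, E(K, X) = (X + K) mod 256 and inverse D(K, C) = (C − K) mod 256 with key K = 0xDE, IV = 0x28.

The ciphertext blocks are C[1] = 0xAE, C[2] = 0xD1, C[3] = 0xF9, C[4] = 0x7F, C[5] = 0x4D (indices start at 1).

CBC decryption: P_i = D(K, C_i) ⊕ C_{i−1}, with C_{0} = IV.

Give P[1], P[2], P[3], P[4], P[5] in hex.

P[1] = 0xF8, P[2] = 0x5D, P[3] = 0xCA, P[4] = 0x58, P[5] = 0x10

P[1]: D(K, 0xAE) = 0xD0; 0xD0 ⊕ 0x28 = 0xF8.
P[2]: D(K, 0xD1) = 0xF3; 0xF3 ⊕ 0xAE = 0x5D.
P[3]: D(K, 0xF9) = 0x1B; 0x1B ⊕ 0xD1 = 0xCA.
P[4]: D(K, 0x7F) = 0xA1; 0xA1 ⊕ 0xF9 = 0x58.
P[5]: D(K, 0x4D) = 0x6F; 0x6F ⊕ 0x7F = 0x10.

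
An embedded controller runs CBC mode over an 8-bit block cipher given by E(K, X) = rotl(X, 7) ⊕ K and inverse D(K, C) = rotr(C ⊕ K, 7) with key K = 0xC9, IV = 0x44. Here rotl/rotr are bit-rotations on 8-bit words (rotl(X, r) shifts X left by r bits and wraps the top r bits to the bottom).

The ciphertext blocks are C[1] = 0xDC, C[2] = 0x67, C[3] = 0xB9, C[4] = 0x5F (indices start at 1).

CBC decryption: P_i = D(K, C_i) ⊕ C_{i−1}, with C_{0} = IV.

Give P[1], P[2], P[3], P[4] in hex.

P[1]: D(K, 0xDC) = 0x2A; 0x2A ⊕ 0x44 = 0x6E.
P[2]: D(K, 0x67) = 0x5D; 0x5D ⊕ 0xDC = 0x81.
P[3]: D(K, 0xB9) = 0xE0; 0xE0 ⊕ 0x67 = 0x87.
P[4]: D(K, 0x5F) = 0x2D; 0x2D ⊕ 0xB9 = 0x94.

P[1] = 0x6E, P[2] = 0x81, P[3] = 0x87, P[4] = 0x94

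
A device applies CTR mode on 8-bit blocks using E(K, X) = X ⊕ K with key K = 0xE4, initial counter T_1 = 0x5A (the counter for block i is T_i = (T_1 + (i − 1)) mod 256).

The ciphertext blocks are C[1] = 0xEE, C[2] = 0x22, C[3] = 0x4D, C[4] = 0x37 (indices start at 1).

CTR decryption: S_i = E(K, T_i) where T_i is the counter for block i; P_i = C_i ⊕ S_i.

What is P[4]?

P[4] = 0x8E

P[4]: T = 0x5D, S = E(K, T) = 0xB9; 0x37 ⊕ 0xB9 = 0x8E.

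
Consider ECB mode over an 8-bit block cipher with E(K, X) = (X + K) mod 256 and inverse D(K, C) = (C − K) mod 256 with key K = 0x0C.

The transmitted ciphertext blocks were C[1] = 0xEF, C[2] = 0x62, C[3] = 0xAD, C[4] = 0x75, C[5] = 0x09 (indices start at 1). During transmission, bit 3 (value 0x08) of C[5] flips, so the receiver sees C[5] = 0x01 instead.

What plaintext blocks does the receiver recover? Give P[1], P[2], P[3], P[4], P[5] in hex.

P[1] = 0xE3, P[2] = 0x56, P[3] = 0xA1, P[4] = 0x69, P[5] = 0xF5

ECB decryption: P_i = D(K, C_i).
Only C[5] changed, to 0x01. In ECB, a change in C_i affects only P_i. Decrypting the received ciphertext:
P[1]: D(K, 0xEF) = 0xE3.
P[2]: D(K, 0x62) = 0x56.
P[3]: D(K, 0xAD) = 0xA1.
P[4]: D(K, 0x75) = 0x69.
P[5]: D(K, 0x01) = 0xF5.
Blocks that differ from the original plaintext: P[5].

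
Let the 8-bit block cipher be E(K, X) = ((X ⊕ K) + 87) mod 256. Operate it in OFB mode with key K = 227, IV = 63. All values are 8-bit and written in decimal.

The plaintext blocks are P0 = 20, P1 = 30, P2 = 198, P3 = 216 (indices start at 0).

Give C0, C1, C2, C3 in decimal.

OFB encryption: S_i = E(K, S_{i−1}) with S_{−1} = IV; C_i = P_i ⊕ S_i.
C0: S = E(K, 63) = 51; 20 ⊕ 51 = 39.
C1: S = E(K, 51) = 39; 30 ⊕ 39 = 57.
C2: S = E(K, 39) = 27; 198 ⊕ 27 = 221.
C3: S = E(K, 27) = 79; 216 ⊕ 79 = 151.

C0 = 39, C1 = 57, C2 = 221, C3 = 151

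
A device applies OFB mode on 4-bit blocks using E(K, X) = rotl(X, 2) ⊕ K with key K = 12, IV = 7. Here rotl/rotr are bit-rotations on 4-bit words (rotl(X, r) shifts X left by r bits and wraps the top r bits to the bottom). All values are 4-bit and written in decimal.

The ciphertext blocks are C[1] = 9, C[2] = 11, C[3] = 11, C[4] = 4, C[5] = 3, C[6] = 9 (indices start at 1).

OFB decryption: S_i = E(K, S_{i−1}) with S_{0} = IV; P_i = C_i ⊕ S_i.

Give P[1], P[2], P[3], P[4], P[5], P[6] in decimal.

P[1]: S = E(K, 7) = 1; 9 ⊕ 1 = 8.
P[2]: S = E(K, 1) = 8; 11 ⊕ 8 = 3.
P[3]: S = E(K, 8) = 14; 11 ⊕ 14 = 5.
P[4]: S = E(K, 14) = 7; 4 ⊕ 7 = 3.
P[5]: S = E(K, 7) = 1; 3 ⊕ 1 = 2.
P[6]: S = E(K, 1) = 8; 9 ⊕ 8 = 1.

P[1] = 8, P[2] = 3, P[3] = 5, P[4] = 3, P[5] = 2, P[6] = 1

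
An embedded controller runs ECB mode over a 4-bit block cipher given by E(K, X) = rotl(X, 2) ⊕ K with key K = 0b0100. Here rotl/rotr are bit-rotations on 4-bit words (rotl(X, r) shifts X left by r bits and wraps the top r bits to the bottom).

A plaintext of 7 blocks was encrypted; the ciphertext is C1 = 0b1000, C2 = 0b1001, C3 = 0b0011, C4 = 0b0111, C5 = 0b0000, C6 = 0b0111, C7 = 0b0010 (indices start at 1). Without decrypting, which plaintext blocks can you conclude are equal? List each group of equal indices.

ECB encrypts each block independently with the same key, so equal ciphertext blocks imply equal plaintext blocks.
C4 = C6 = 0b0111, so P4 = P6.

P4 = P6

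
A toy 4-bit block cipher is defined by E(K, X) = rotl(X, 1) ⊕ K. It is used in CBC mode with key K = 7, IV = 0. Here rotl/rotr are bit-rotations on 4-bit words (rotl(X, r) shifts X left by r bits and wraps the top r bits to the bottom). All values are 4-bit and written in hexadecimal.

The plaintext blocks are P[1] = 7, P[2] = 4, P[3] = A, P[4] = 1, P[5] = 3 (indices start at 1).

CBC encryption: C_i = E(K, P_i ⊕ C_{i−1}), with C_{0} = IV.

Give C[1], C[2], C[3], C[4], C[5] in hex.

C[1] = 9, C[2] = C, C[3] = B, C[4] = 2, C[5] = 5

C[1]: P[1] ⊕ 0 = 7; E(K, 7) = 9.
C[2]: P[2] ⊕ 9 = D; E(K, D) = C.
C[3]: P[3] ⊕ C = 6; E(K, 6) = B.
C[4]: P[4] ⊕ B = A; E(K, A) = 2.
C[5]: P[5] ⊕ 2 = 1; E(K, 1) = 5.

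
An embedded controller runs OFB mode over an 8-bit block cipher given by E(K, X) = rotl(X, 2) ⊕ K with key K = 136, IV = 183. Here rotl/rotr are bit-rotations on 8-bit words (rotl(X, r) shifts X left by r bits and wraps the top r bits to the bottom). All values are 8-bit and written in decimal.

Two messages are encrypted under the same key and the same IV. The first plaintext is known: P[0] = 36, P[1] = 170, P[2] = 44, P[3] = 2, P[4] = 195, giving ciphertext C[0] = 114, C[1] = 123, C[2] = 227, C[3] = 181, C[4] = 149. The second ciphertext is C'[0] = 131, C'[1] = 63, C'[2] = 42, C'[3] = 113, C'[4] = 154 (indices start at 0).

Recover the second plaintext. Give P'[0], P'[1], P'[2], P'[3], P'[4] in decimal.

P'[0] = 213, P'[1] = 238, P'[2] = 229, P'[3] = 198, P'[4] = 204

In OFB with a reused IV, both messages share the same keystream S_i, so C_i ⊕ C'_i = P_i ⊕ P'_i and thus P'_i = P_i ⊕ C_i ⊕ C'_i.
P'[0]: 36 ⊕ 114 ⊕ 131 = 213.
P'[1]: 170 ⊕ 123 ⊕ 63 = 238.
P'[2]: 44 ⊕ 227 ⊕ 42 = 229.
P'[3]: 2 ⊕ 181 ⊕ 113 = 198.
P'[4]: 195 ⊕ 149 ⊕ 154 = 204.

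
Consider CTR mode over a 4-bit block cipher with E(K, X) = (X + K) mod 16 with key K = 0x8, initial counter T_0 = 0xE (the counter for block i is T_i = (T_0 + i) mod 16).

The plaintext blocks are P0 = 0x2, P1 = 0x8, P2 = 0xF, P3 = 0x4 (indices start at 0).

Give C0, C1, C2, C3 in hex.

C0 = 0x4, C1 = 0xF, C2 = 0x7, C3 = 0xD

CTR encryption: S_i = E(K, T_i) where T_i is the counter for block i; C_i = P_i ⊕ S_i.
C0: T = 0xE, S = E(K, T) = 0x6; 0x2 ⊕ 0x6 = 0x4.
C1: T = 0xF, S = E(K, T) = 0x7; 0x8 ⊕ 0x7 = 0xF.
C2: T = 0x0, S = E(K, T) = 0x8; 0xF ⊕ 0x8 = 0x7.
C3: T = 0x1, S = E(K, T) = 0x9; 0x4 ⊕ 0x9 = 0xD.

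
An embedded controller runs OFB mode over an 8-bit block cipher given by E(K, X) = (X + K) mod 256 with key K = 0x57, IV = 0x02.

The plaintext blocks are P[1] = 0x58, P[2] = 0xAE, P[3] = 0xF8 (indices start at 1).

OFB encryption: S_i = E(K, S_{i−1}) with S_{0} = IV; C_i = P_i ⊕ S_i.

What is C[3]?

C[1]: S = E(K, 0x02) = 0x59; 0x58 ⊕ 0x59 = 0x01.
C[2]: S = E(K, 0x59) = 0xB0; 0xAE ⊕ 0xB0 = 0x1E.
C[3]: S = E(K, 0xB0) = 0x07; 0xF8 ⊕ 0x07 = 0xFF.

C[3] = 0xFF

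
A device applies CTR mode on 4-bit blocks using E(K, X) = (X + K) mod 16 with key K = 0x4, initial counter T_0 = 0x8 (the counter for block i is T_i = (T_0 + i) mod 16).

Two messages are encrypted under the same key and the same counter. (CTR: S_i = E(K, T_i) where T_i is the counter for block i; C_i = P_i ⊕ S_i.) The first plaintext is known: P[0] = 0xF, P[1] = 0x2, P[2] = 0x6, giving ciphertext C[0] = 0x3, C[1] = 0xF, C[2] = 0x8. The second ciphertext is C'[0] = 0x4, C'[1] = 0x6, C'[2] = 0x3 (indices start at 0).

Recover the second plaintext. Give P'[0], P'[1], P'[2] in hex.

In CTR with a reused counter, both messages share the same keystream S_i, so C_i ⊕ C'_i = P_i ⊕ P'_i and thus P'_i = P_i ⊕ C_i ⊕ C'_i.
P'[0]: 0xF ⊕ 0x3 ⊕ 0x4 = 0x8.
P'[1]: 0x2 ⊕ 0xF ⊕ 0x6 = 0xB.
P'[2]: 0x6 ⊕ 0x8 ⊕ 0x3 = 0xD.

P'[0] = 0x8, P'[1] = 0xB, P'[2] = 0xD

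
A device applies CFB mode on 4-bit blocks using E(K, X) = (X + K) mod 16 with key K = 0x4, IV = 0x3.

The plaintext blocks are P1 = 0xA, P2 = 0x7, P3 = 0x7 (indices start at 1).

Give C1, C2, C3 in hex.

C1 = 0xD, C2 = 0x6, C3 = 0xD

CFB encryption: C_i = P_i ⊕ E(K, C_{i−1}), with C_{0} = IV.
C1: E(K, 0x3) = 0x7; 0xA ⊕ 0x7 = 0xD.
C2: E(K, 0xD) = 0x1; 0x7 ⊕ 0x1 = 0x6.
C3: E(K, 0x6) = 0xA; 0x7 ⊕ 0xA = 0xD.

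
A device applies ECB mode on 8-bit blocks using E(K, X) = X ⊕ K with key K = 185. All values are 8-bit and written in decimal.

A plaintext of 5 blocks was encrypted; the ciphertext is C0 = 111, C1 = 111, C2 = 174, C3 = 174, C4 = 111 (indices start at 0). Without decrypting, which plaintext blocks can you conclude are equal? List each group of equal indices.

ECB encrypts each block independently with the same key, so equal ciphertext blocks imply equal plaintext blocks.
C0 = C1 = C4 = 111, so P0 = P1 = P4.
C2 = C3 = 174, so P2 = P3.

P0 = P1 = P4; P2 = P3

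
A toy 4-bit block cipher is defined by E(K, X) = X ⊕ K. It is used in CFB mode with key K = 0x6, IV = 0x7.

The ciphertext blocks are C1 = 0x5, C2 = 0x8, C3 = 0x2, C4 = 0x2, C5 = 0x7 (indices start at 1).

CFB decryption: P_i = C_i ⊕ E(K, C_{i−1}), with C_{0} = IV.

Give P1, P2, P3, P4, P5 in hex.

P1 = 0x4, P2 = 0xB, P3 = 0xC, P4 = 0x6, P5 = 0x3

P1: E(K, 0x7) = 0x1; 0x5 ⊕ 0x1 = 0x4.
P2: E(K, 0x5) = 0x3; 0x8 ⊕ 0x3 = 0xB.
P3: E(K, 0x8) = 0xE; 0x2 ⊕ 0xE = 0xC.
P4: E(K, 0x2) = 0x4; 0x2 ⊕ 0x4 = 0x6.
P5: E(K, 0x2) = 0x4; 0x7 ⊕ 0x4 = 0x3.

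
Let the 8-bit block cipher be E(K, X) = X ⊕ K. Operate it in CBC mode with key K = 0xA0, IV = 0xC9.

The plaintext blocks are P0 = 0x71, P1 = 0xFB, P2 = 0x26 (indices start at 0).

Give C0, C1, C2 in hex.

CBC encryption: C_i = E(K, P_i ⊕ C_{i−1}), with C_{−1} = IV.
C0: P0 ⊕ 0xC9 = 0xB8; E(K, 0xB8) = 0x18.
C1: P1 ⊕ 0x18 = 0xE3; E(K, 0xE3) = 0x43.
C2: P2 ⊕ 0x43 = 0x65; E(K, 0x65) = 0xC5.

C0 = 0x18, C1 = 0x43, C2 = 0xC5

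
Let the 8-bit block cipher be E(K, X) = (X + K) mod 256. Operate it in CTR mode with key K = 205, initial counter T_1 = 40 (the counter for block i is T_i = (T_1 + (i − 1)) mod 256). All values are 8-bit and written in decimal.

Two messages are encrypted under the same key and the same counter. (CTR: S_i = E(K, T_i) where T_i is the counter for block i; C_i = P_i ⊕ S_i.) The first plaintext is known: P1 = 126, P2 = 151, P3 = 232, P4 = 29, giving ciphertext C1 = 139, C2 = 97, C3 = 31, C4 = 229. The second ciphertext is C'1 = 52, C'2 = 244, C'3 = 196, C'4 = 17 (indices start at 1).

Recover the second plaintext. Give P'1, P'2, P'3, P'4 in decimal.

In CTR with a reused counter, both messages share the same keystream S_i, so C_i ⊕ C'_i = P_i ⊕ P'_i and thus P'_i = P_i ⊕ C_i ⊕ C'_i.
P'1: 126 ⊕ 139 ⊕ 52 = 193.
P'2: 151 ⊕ 97 ⊕ 244 = 2.
P'3: 232 ⊕ 31 ⊕ 196 = 51.
P'4: 29 ⊕ 229 ⊕ 17 = 233.

P'1 = 193, P'2 = 2, P'3 = 51, P'4 = 233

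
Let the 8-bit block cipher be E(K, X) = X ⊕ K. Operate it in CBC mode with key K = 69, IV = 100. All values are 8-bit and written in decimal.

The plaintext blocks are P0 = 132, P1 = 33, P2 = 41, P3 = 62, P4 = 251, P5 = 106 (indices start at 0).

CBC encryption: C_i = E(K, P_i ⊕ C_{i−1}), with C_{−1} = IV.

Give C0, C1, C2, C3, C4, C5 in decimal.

C0: P0 ⊕ 100 = 224; E(K, 224) = 165.
C1: P1 ⊕ 165 = 132; E(K, 132) = 193.
C2: P2 ⊕ 193 = 232; E(K, 232) = 173.
C3: P3 ⊕ 173 = 147; E(K, 147) = 214.
C4: P4 ⊕ 214 = 45; E(K, 45) = 104.
C5: P5 ⊕ 104 = 2; E(K, 2) = 71.

C0 = 165, C1 = 193, C2 = 173, C3 = 214, C4 = 104, C5 = 71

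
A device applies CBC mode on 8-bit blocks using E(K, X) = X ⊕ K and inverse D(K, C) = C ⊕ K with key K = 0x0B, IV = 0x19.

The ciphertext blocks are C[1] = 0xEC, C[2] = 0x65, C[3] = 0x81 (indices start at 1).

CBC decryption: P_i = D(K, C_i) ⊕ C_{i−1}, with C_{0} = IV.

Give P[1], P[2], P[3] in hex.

P[1] = 0xFE, P[2] = 0x82, P[3] = 0xEF

P[1]: D(K, 0xEC) = 0xE7; 0xE7 ⊕ 0x19 = 0xFE.
P[2]: D(K, 0x65) = 0x6E; 0x6E ⊕ 0xEC = 0x82.
P[3]: D(K, 0x81) = 0x8A; 0x8A ⊕ 0x65 = 0xEF.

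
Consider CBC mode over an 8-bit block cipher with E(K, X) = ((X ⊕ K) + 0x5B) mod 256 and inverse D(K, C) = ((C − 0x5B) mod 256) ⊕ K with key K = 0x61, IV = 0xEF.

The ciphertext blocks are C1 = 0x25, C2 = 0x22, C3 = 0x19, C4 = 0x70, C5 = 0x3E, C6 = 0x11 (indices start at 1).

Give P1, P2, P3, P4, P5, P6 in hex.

CBC decryption: P_i = D(K, C_i) ⊕ C_{i−1}, with C_{0} = IV.
P1: D(K, 0x25) = 0xAB; 0xAB ⊕ 0xEF = 0x44.
P2: D(K, 0x22) = 0xA6; 0xA6 ⊕ 0x25 = 0x83.
P3: D(K, 0x19) = 0xDF; 0xDF ⊕ 0x22 = 0xFD.
P4: D(K, 0x70) = 0x74; 0x74 ⊕ 0x19 = 0x6D.
P5: D(K, 0x3E) = 0x82; 0x82 ⊕ 0x70 = 0xF2.
P6: D(K, 0x11) = 0xD7; 0xD7 ⊕ 0x3E = 0xE9.

P1 = 0x44, P2 = 0x83, P3 = 0xFD, P4 = 0x6D, P5 = 0xF2, P6 = 0xE9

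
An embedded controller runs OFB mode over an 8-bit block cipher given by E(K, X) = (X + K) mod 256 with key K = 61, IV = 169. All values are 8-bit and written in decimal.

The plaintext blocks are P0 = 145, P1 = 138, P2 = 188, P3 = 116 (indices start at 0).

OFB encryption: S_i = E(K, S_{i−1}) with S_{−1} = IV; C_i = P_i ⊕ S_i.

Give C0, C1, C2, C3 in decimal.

C0 = 119, C1 = 169, C2 = 220, C3 = 233

C0: S = E(K, 169) = 230; 145 ⊕ 230 = 119.
C1: S = E(K, 230) = 35; 138 ⊕ 35 = 169.
C2: S = E(K, 35) = 96; 188 ⊕ 96 = 220.
C3: S = E(K, 96) = 157; 116 ⊕ 157 = 233.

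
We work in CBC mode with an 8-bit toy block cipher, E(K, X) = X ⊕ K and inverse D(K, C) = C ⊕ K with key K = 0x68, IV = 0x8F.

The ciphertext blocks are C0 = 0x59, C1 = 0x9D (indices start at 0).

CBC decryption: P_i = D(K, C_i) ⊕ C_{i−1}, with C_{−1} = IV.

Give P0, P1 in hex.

P0: D(K, 0x59) = 0x31; 0x31 ⊕ 0x8F = 0xBE.
P1: D(K, 0x9D) = 0xF5; 0xF5 ⊕ 0x59 = 0xAC.

P0 = 0xBE, P1 = 0xAC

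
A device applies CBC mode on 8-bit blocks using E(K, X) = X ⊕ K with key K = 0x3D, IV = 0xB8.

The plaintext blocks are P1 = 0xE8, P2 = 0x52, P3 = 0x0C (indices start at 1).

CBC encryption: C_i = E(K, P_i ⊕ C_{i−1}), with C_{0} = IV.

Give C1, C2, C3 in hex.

C1: P1 ⊕ 0xB8 = 0x50; E(K, 0x50) = 0x6D.
C2: P2 ⊕ 0x6D = 0x3F; E(K, 0x3F) = 0x02.
C3: P3 ⊕ 0x02 = 0x0E; E(K, 0x0E) = 0x33.

C1 = 0x6D, C2 = 0x02, C3 = 0x33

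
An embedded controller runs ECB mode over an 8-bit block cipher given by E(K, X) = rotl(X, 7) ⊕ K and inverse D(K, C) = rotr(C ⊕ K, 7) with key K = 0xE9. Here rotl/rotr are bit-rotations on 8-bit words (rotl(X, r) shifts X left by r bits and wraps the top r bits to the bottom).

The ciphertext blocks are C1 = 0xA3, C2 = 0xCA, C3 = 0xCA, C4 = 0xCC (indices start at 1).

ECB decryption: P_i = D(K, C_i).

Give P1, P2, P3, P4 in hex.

P1: D(K, 0xA3) = 0x94.
P2: D(K, 0xCA) = 0x46.
P3: D(K, 0xCA) = 0x46.
P4: D(K, 0xCC) = 0x4A.

P1 = 0x94, P2 = 0x46, P3 = 0x46, P4 = 0x4A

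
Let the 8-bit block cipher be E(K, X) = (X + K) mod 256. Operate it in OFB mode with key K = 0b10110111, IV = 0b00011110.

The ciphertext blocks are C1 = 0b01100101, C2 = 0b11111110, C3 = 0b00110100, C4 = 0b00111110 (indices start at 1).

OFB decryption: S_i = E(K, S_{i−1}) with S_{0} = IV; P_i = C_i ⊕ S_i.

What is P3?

P1: S = E(K, 0b00011110) = 0b11010101; 0b01100101 ⊕ 0b11010101 = 0b10110000.
P2: S = E(K, 0b11010101) = 0b10001100; 0b11111110 ⊕ 0b10001100 = 0b01110010.
P3: S = E(K, 0b10001100) = 0b01000011; 0b00110100 ⊕ 0b01000011 = 0b01110111.

P3 = 0b01110111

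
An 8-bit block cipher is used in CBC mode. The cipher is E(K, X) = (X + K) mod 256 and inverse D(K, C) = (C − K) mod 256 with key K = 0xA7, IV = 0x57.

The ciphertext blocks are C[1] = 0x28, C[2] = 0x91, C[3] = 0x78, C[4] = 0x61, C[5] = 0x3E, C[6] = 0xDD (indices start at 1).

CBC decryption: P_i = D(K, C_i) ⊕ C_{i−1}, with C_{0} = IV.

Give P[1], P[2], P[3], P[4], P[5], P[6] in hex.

P[1] = 0xD6, P[2] = 0xC2, P[3] = 0x40, P[4] = 0xC2, P[5] = 0xF6, P[6] = 0x08

P[1]: D(K, 0x28) = 0x81; 0x81 ⊕ 0x57 = 0xD6.
P[2]: D(K, 0x91) = 0xEA; 0xEA ⊕ 0x28 = 0xC2.
P[3]: D(K, 0x78) = 0xD1; 0xD1 ⊕ 0x91 = 0x40.
P[4]: D(K, 0x61) = 0xBA; 0xBA ⊕ 0x78 = 0xC2.
P[5]: D(K, 0x3E) = 0x97; 0x97 ⊕ 0x61 = 0xF6.
P[6]: D(K, 0xDD) = 0x36; 0x36 ⊕ 0x3E = 0x08.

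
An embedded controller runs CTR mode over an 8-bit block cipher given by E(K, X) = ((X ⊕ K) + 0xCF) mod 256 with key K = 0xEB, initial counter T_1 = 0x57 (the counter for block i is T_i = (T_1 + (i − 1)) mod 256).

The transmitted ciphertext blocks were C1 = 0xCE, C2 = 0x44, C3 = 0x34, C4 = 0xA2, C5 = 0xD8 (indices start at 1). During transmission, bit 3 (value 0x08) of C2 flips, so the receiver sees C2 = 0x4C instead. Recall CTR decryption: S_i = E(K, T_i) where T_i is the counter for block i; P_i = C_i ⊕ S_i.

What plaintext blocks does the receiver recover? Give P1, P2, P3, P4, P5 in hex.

P1 = 0x45, P2 = 0xCE, P3 = 0xB5, P4 = 0x22, P5 = 0xA7

Only C2 changed, to 0x4C. In CTR, a change in C_i flips the same bit in P_i only; the keystream is unaffected. Decrypting the received ciphertext:
P1: T = 0x57, S = E(K, T) = 0x8B; 0xCE ⊕ 0x8B = 0x45.
P2: T = 0x58, S = E(K, T) = 0x82; 0x4C ⊕ 0x82 = 0xCE.
P3: T = 0x59, S = E(K, T) = 0x81; 0x34 ⊕ 0x81 = 0xB5.
P4: T = 0x5A, S = E(K, T) = 0x80; 0xA2 ⊕ 0x80 = 0x22.
P5: T = 0x5B, S = E(K, T) = 0x7F; 0xD8 ⊕ 0x7F = 0xA7.
Blocks that differ from the original plaintext: P2.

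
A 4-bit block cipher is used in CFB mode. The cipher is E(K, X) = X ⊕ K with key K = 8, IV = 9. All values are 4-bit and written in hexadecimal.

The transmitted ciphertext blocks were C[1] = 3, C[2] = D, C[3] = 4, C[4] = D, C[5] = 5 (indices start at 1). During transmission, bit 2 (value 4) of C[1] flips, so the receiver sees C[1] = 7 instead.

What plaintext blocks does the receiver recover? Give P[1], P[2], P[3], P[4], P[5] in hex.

P[1] = 6, P[2] = 2, P[3] = 1, P[4] = 1, P[5] = 0

CFB decryption: P_i = C_i ⊕ E(K, C_{i−1}), with C_{0} = IV.
Only C[1] changed, to 7. In CFB, a change in C_i flips the same bit in P_i and garbles P_{i+1}. Decrypting the received ciphertext:
P[1]: E(K, 9) = 1; 7 ⊕ 1 = 6.
P[2]: E(K, 7) = F; D ⊕ F = 2.
P[3]: E(K, D) = 5; 4 ⊕ 5 = 1.
P[4]: E(K, 4) = C; D ⊕ C = 1.
P[5]: E(K, D) = 5; 5 ⊕ 5 = 0.
Blocks that differ from the original plaintext: P[1], P[2].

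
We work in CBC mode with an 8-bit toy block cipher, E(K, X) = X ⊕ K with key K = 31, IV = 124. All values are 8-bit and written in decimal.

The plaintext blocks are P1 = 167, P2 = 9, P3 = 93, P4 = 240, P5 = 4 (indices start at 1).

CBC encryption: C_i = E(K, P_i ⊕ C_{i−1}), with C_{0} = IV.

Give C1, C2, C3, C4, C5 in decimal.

C1: P1 ⊕ 124 = 219; E(K, 219) = 196.
C2: P2 ⊕ 196 = 205; E(K, 205) = 210.
C3: P3 ⊕ 210 = 143; E(K, 143) = 144.
C4: P4 ⊕ 144 = 96; E(K, 96) = 127.
C5: P5 ⊕ 127 = 123; E(K, 123) = 100.

C1 = 196, C2 = 210, C3 = 144, C4 = 127, C5 = 100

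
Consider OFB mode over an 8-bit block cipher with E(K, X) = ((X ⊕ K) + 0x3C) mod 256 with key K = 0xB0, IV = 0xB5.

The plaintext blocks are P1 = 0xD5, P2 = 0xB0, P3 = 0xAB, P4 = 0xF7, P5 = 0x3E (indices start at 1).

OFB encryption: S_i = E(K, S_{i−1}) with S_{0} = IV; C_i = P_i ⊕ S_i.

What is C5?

C1: S = E(K, 0xB5) = 0x41; 0xD5 ⊕ 0x41 = 0x94.
C2: S = E(K, 0x41) = 0x2D; 0xB0 ⊕ 0x2D = 0x9D.
C3: S = E(K, 0x2D) = 0xD9; 0xAB ⊕ 0xD9 = 0x72.
C4: S = E(K, 0xD9) = 0xA5; 0xF7 ⊕ 0xA5 = 0x52.
C5: S = E(K, 0xA5) = 0x51; 0x3E ⊕ 0x51 = 0x6F.

C5 = 0x6F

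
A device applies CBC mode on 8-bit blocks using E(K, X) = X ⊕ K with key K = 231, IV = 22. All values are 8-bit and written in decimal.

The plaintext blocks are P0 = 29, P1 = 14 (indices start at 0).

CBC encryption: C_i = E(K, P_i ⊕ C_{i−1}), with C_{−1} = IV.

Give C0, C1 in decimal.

C0: P0 ⊕ 22 = 11; E(K, 11) = 236.
C1: P1 ⊕ 236 = 226; E(K, 226) = 5.

C0 = 236, C1 = 5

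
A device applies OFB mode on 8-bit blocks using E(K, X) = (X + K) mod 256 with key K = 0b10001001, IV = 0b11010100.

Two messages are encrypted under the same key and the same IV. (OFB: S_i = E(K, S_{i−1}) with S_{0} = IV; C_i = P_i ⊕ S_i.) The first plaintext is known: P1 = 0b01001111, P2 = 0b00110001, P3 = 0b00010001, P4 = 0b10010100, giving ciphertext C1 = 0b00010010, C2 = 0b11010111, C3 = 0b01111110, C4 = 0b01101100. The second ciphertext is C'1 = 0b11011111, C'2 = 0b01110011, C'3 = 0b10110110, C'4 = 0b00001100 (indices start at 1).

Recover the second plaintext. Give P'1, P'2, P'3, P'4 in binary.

In OFB with a reused IV, both messages share the same keystream S_i, so C_i ⊕ C'_i = P_i ⊕ P'_i and thus P'_i = P_i ⊕ C_i ⊕ C'_i.
P'1: 0b01001111 ⊕ 0b00010010 ⊕ 0b11011111 = 0b10000010.
P'2: 0b00110001 ⊕ 0b11010111 ⊕ 0b01110011 = 0b10010101.
P'3: 0b00010001 ⊕ 0b01111110 ⊕ 0b10110110 = 0b11011001.
P'4: 0b10010100 ⊕ 0b01101100 ⊕ 0b00001100 = 0b11110100.

P'1 = 0b10000010, P'2 = 0b10010101, P'3 = 0b11011001, P'4 = 0b11110100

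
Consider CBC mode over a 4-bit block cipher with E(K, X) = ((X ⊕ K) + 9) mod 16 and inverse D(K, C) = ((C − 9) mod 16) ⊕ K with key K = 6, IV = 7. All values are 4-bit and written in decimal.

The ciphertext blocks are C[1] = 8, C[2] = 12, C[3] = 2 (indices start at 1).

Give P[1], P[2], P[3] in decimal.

CBC decryption: P_i = D(K, C_i) ⊕ C_{i−1}, with C_{0} = IV.
P[1]: D(K, 8) = 9; 9 ⊕ 7 = 14.
P[2]: D(K, 12) = 5; 5 ⊕ 8 = 13.
P[3]: D(K, 2) = 15; 15 ⊕ 12 = 3.

P[1] = 14, P[2] = 13, P[3] = 3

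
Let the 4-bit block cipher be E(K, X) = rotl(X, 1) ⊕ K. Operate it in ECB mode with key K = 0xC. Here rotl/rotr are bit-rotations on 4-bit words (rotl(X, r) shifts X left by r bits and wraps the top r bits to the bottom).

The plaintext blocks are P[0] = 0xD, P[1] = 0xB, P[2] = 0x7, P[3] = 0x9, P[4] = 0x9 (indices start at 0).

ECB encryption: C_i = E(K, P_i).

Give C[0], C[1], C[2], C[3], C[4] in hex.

C[0]: E(K, 0xD) = 0x7.
C[1]: E(K, 0xB) = 0xB.
C[2]: E(K, 0x7) = 0x2.
C[3]: E(K, 0x9) = 0xF.
C[4]: E(K, 0x9) = 0xF.

C[0] = 0x7, C[1] = 0xB, C[2] = 0x2, C[3] = 0xF, C[4] = 0xF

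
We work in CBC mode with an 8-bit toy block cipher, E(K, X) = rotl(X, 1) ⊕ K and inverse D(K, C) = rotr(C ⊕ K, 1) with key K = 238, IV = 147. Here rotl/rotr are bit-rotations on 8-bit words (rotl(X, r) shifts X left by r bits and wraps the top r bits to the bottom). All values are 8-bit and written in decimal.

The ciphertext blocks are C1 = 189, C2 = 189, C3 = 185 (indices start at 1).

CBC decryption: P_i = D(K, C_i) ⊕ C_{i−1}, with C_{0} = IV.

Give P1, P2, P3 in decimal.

P1: D(K, 189) = 169; 169 ⊕ 147 = 58.
P2: D(K, 189) = 169; 169 ⊕ 189 = 20.
P3: D(K, 185) = 171; 171 ⊕ 189 = 22.

P1 = 58, P2 = 20, P3 = 22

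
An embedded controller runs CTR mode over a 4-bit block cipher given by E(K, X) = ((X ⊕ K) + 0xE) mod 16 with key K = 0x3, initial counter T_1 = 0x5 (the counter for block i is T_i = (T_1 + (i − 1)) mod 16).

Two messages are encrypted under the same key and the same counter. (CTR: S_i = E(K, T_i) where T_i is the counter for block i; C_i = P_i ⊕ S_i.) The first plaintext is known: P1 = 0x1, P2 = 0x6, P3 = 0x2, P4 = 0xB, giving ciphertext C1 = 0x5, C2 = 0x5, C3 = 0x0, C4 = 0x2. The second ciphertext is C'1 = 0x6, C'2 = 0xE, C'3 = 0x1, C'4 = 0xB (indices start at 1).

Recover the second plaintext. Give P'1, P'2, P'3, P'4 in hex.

P'1 = 0x2, P'2 = 0xD, P'3 = 0x3, P'4 = 0x2

In CTR with a reused counter, both messages share the same keystream S_i, so C_i ⊕ C'_i = P_i ⊕ P'_i and thus P'_i = P_i ⊕ C_i ⊕ C'_i.
P'1: 0x1 ⊕ 0x5 ⊕ 0x6 = 0x2.
P'2: 0x6 ⊕ 0x5 ⊕ 0xE = 0xD.
P'3: 0x2 ⊕ 0x0 ⊕ 0x1 = 0x3.
P'4: 0xB ⊕ 0x2 ⊕ 0xB = 0x2.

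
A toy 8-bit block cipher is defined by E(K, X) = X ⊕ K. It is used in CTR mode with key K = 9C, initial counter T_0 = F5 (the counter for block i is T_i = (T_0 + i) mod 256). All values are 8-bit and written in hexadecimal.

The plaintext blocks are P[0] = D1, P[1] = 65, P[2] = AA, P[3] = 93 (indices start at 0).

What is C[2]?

CTR encryption: S_i = E(K, T_i) where T_i is the counter for block i; C_i = P_i ⊕ S_i.
C[0]: T = F5, S = E(K, T) = 69; D1 ⊕ 69 = B8.
C[1]: T = F6, S = E(K, T) = 6A; 65 ⊕ 6A = 0F.
C[2]: T = F7, S = E(K, T) = 6B; AA ⊕ 6B = C1.

C[2] = C1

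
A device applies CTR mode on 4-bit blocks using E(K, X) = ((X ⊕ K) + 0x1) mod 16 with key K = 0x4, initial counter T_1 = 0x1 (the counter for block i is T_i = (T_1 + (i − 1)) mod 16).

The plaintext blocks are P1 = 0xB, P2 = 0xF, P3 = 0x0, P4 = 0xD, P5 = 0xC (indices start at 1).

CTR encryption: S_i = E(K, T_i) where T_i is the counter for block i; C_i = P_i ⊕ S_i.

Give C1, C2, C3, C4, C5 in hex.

C1 = 0xD, C2 = 0x8, C3 = 0x8, C4 = 0xC, C5 = 0xE

C1: T = 0x1, S = E(K, T) = 0x6; 0xB ⊕ 0x6 = 0xD.
C2: T = 0x2, S = E(K, T) = 0x7; 0xF ⊕ 0x7 = 0x8.
C3: T = 0x3, S = E(K, T) = 0x8; 0x0 ⊕ 0x8 = 0x8.
C4: T = 0x4, S = E(K, T) = 0x1; 0xD ⊕ 0x1 = 0xC.
C5: T = 0x5, S = E(K, T) = 0x2; 0xC ⊕ 0x2 = 0xE.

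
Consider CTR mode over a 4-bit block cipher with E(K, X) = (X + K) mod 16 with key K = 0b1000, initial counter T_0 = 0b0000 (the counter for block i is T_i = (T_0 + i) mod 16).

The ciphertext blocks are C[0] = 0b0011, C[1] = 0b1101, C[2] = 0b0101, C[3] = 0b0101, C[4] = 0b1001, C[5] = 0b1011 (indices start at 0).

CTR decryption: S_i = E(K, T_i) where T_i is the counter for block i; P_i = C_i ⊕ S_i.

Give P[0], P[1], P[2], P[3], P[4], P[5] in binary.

P[0] = 0b1011, P[1] = 0b0100, P[2] = 0b1111, P[3] = 0b1110, P[4] = 0b0101, P[5] = 0b0110

P[0]: T = 0b0000, S = E(K, T) = 0b1000; 0b0011 ⊕ 0b1000 = 0b1011.
P[1]: T = 0b0001, S = E(K, T) = 0b1001; 0b1101 ⊕ 0b1001 = 0b0100.
P[2]: T = 0b0010, S = E(K, T) = 0b1010; 0b0101 ⊕ 0b1010 = 0b1111.
P[3]: T = 0b0011, S = E(K, T) = 0b1011; 0b0101 ⊕ 0b1011 = 0b1110.
P[4]: T = 0b0100, S = E(K, T) = 0b1100; 0b1001 ⊕ 0b1100 = 0b0101.
P[5]: T = 0b0101, S = E(K, T) = 0b1101; 0b1011 ⊕ 0b1101 = 0b0110.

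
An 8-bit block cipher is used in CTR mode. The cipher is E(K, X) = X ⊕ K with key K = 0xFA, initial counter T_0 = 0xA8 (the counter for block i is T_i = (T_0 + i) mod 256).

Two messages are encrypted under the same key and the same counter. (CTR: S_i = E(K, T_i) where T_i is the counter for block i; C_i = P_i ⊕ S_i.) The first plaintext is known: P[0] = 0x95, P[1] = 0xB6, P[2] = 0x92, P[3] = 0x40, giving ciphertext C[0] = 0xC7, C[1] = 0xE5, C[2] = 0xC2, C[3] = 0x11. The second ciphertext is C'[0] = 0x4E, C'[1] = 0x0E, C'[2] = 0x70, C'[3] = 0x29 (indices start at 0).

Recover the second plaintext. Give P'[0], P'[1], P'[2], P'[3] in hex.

In CTR with a reused counter, both messages share the same keystream S_i, so C_i ⊕ C'_i = P_i ⊕ P'_i and thus P'_i = P_i ⊕ C_i ⊕ C'_i.
P'[0]: 0x95 ⊕ 0xC7 ⊕ 0x4E = 0x1C.
P'[1]: 0xB6 ⊕ 0xE5 ⊕ 0x0E = 0x5D.
P'[2]: 0x92 ⊕ 0xC2 ⊕ 0x70 = 0x20.
P'[3]: 0x40 ⊕ 0x11 ⊕ 0x29 = 0x78.

P'[0] = 0x1C, P'[1] = 0x5D, P'[2] = 0x20, P'[3] = 0x78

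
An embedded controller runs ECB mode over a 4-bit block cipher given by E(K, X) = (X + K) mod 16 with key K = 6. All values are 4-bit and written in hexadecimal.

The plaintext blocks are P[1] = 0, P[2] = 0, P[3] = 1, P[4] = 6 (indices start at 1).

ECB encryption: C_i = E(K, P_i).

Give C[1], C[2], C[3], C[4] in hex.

C[1]: E(K, 0) = 6.
C[2]: E(K, 0) = 6.
C[3]: E(K, 1) = 7.
C[4]: E(K, 6) = C.

C[1] = 6, C[2] = 6, C[3] = 7, C[4] = C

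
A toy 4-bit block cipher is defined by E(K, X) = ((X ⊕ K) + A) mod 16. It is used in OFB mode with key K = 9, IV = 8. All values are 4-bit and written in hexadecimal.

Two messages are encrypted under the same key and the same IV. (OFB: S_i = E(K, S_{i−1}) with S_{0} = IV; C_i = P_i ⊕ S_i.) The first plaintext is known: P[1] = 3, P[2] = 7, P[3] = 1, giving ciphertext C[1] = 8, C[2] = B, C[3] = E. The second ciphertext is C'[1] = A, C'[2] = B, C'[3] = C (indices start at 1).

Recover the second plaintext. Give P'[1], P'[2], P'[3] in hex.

P'[1] = 1, P'[2] = 7, P'[3] = 3

In OFB with a reused IV, both messages share the same keystream S_i, so C_i ⊕ C'_i = P_i ⊕ P'_i and thus P'_i = P_i ⊕ C_i ⊕ C'_i.
P'[1]: 3 ⊕ 8 ⊕ A = 1.
P'[2]: 7 ⊕ B ⊕ B = 7.
P'[3]: 1 ⊕ E ⊕ C = 3.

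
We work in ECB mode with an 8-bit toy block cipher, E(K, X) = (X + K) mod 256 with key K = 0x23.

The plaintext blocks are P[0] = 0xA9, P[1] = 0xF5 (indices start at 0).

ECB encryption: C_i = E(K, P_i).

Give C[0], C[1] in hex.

C[0] = 0xCC, C[1] = 0x18

C[0]: E(K, 0xA9) = 0xCC.
C[1]: E(K, 0xF5) = 0x18.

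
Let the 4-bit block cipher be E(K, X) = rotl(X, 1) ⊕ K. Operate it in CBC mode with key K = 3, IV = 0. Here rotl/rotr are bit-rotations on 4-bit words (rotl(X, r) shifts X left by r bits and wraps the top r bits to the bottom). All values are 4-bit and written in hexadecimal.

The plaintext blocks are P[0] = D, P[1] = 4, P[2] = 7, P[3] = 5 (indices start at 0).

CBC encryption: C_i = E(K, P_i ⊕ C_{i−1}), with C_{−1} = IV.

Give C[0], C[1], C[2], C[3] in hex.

C[0]: P[0] ⊕ 0 = D; E(K, D) = 8.
C[1]: P[1] ⊕ 8 = C; E(K, C) = A.
C[2]: P[2] ⊕ A = D; E(K, D) = 8.
C[3]: P[3] ⊕ 8 = D; E(K, D) = 8.

C[0] = 8, C[1] = A, C[2] = 8, C[3] = 8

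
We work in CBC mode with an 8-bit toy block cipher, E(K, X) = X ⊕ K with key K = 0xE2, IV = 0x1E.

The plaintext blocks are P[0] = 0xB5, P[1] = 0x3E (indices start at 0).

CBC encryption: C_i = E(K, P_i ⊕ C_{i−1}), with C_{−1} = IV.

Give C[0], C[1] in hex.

C[0]: P[0] ⊕ 0x1E = 0xAB; E(K, 0xAB) = 0x49.
C[1]: P[1] ⊕ 0x49 = 0x77; E(K, 0x77) = 0x95.

C[0] = 0x49, C[1] = 0x95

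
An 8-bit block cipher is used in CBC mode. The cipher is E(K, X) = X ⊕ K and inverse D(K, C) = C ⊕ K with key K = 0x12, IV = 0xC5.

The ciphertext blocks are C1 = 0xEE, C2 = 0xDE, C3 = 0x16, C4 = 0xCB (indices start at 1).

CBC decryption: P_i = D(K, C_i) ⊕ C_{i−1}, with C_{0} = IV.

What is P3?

P3 = 0xDA

P3: D(K, 0x16) = 0x04; 0x04 ⊕ 0xDE = 0xDA.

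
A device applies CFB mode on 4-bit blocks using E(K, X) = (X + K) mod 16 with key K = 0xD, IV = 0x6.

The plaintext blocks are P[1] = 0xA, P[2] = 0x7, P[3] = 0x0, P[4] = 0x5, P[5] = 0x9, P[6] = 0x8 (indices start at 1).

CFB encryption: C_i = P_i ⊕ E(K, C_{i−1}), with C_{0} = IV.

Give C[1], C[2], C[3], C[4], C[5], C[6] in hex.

C[1] = 0x9, C[2] = 0x1, C[3] = 0xE, C[4] = 0xE, C[5] = 0x2, C[6] = 0x7

C[1]: E(K, 0x6) = 0x3; 0xA ⊕ 0x3 = 0x9.
C[2]: E(K, 0x9) = 0x6; 0x7 ⊕ 0x6 = 0x1.
C[3]: E(K, 0x1) = 0xE; 0x0 ⊕ 0xE = 0xE.
C[4]: E(K, 0xE) = 0xB; 0x5 ⊕ 0xB = 0xE.
C[5]: E(K, 0xE) = 0xB; 0x9 ⊕ 0xB = 0x2.
C[6]: E(K, 0x2) = 0xF; 0x8 ⊕ 0xF = 0x7.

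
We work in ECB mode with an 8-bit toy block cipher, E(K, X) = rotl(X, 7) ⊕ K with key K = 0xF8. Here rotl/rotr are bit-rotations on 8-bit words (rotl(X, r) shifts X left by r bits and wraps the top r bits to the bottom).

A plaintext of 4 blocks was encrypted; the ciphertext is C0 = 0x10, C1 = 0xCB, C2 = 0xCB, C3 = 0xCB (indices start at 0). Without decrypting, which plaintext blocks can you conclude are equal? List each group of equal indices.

P1 = P2 = P3

ECB encrypts each block independently with the same key, so equal ciphertext blocks imply equal plaintext blocks.
C1 = C2 = C3 = 0xCB, so P1 = P2 = P3.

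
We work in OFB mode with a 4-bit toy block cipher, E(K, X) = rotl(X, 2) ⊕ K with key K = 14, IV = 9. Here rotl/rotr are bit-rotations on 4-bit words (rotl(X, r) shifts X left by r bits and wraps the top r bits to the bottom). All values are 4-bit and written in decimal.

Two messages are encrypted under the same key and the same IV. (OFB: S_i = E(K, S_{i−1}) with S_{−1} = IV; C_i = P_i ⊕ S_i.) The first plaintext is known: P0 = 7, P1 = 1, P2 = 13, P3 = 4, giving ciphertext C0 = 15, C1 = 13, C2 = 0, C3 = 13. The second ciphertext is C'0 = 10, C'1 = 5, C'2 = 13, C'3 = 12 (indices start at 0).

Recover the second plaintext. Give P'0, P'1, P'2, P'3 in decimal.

In OFB with a reused IV, both messages share the same keystream S_i, so C_i ⊕ C'_i = P_i ⊕ P'_i and thus P'_i = P_i ⊕ C_i ⊕ C'_i.
P'0: 7 ⊕ 15 ⊕ 10 = 2.
P'1: 1 ⊕ 13 ⊕ 5 = 9.
P'2: 13 ⊕ 0 ⊕ 13 = 0.
P'3: 4 ⊕ 13 ⊕ 12 = 5.

P'0 = 2, P'1 = 9, P'2 = 0, P'3 = 5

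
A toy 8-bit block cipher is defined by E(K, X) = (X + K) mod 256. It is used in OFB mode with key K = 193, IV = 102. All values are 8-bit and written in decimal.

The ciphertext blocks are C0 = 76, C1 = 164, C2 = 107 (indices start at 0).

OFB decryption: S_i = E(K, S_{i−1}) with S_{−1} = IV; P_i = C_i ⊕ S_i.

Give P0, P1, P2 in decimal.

P0 = 107, P1 = 76, P2 = 194

P0: S = E(K, 102) = 39; 76 ⊕ 39 = 107.
P1: S = E(K, 39) = 232; 164 ⊕ 232 = 76.
P2: S = E(K, 232) = 169; 107 ⊕ 169 = 194.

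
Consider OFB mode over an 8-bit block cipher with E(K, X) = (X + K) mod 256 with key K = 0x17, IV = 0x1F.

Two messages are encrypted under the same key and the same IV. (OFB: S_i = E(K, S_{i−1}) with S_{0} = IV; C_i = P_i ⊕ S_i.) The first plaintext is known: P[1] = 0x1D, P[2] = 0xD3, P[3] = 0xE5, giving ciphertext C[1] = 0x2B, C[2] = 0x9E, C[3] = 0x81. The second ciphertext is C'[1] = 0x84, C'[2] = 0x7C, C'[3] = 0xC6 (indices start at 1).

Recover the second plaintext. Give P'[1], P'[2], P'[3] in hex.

P'[1] = 0xB2, P'[2] = 0x31, P'[3] = 0xA2

In OFB with a reused IV, both messages share the same keystream S_i, so C_i ⊕ C'_i = P_i ⊕ P'_i and thus P'_i = P_i ⊕ C_i ⊕ C'_i.
P'[1]: 0x1D ⊕ 0x2B ⊕ 0x84 = 0xB2.
P'[2]: 0xD3 ⊕ 0x9E ⊕ 0x7C = 0x31.
P'[3]: 0xE5 ⊕ 0x81 ⊕ 0xC6 = 0xA2.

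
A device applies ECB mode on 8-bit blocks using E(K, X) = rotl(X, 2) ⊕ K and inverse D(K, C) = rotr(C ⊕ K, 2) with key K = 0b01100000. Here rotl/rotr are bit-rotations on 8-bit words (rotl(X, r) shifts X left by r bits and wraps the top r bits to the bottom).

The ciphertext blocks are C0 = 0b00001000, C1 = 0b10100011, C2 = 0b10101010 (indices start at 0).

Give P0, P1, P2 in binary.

ECB decryption: P_i = D(K, C_i).
P0: D(K, 0b00001000) = 0b00011010.
P1: D(K, 0b10100011) = 0b11110000.
P2: D(K, 0b10101010) = 0b10110010.

P0 = 0b00011010, P1 = 0b11110000, P2 = 0b10110010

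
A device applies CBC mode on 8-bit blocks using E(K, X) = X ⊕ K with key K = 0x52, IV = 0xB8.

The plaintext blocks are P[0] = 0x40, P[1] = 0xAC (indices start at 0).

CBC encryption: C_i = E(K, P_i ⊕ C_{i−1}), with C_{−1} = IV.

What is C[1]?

C[0]: P[0] ⊕ 0xB8 = 0xF8; E(K, 0xF8) = 0xAA.
C[1]: P[1] ⊕ 0xAA = 0x06; E(K, 0x06) = 0x54.

C[1] = 0x54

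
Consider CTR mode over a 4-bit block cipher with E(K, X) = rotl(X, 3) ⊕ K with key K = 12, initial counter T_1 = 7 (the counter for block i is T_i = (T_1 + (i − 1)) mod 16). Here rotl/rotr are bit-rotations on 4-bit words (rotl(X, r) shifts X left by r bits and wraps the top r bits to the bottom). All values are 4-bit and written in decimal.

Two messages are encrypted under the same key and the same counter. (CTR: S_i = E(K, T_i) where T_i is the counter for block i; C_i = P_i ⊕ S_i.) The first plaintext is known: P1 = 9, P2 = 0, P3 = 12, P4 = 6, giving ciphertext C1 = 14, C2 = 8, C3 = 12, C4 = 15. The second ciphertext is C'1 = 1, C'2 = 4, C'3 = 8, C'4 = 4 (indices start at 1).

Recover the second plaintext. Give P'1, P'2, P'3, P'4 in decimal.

P'1 = 6, P'2 = 12, P'3 = 8, P'4 = 13

In CTR with a reused counter, both messages share the same keystream S_i, so C_i ⊕ C'_i = P_i ⊕ P'_i and thus P'_i = P_i ⊕ C_i ⊕ C'_i.
P'1: 9 ⊕ 14 ⊕ 1 = 6.
P'2: 0 ⊕ 8 ⊕ 4 = 12.
P'3: 12 ⊕ 12 ⊕ 8 = 8.
P'4: 6 ⊕ 15 ⊕ 4 = 13.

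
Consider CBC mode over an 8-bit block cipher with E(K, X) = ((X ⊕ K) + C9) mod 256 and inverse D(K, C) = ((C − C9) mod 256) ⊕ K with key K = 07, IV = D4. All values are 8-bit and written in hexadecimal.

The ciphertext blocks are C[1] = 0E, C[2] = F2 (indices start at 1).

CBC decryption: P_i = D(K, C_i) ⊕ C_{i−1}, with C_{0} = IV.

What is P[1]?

P[1] = 96

P[1]: D(K, 0E) = 42; 42 ⊕ D4 = 96.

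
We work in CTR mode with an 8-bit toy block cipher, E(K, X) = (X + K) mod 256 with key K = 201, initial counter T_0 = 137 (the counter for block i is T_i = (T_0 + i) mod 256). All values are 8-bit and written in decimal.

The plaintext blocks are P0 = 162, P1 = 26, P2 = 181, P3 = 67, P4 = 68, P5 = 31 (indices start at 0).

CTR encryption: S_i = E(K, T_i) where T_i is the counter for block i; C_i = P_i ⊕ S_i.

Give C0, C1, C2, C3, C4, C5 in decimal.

C0: T = 137, S = E(K, T) = 82; 162 ⊕ 82 = 240.
C1: T = 138, S = E(K, T) = 83; 26 ⊕ 83 = 73.
C2: T = 139, S = E(K, T) = 84; 181 ⊕ 84 = 225.
C3: T = 140, S = E(K, T) = 85; 67 ⊕ 85 = 22.
C4: T = 141, S = E(K, T) = 86; 68 ⊕ 86 = 18.
C5: T = 142, S = E(K, T) = 87; 31 ⊕ 87 = 72.

C0 = 240, C1 = 73, C2 = 225, C3 = 22, C4 = 18, C5 = 72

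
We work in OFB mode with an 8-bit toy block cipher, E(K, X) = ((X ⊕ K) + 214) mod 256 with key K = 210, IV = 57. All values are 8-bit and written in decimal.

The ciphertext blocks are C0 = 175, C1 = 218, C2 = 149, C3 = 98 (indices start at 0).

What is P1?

OFB decryption: S_i = E(K, S_{i−1}) with S_{−1} = IV; P_i = C_i ⊕ S_i.
P0: S = E(K, 57) = 193; 175 ⊕ 193 = 110.
P1: S = E(K, 193) = 233; 218 ⊕ 233 = 51.

P1 = 51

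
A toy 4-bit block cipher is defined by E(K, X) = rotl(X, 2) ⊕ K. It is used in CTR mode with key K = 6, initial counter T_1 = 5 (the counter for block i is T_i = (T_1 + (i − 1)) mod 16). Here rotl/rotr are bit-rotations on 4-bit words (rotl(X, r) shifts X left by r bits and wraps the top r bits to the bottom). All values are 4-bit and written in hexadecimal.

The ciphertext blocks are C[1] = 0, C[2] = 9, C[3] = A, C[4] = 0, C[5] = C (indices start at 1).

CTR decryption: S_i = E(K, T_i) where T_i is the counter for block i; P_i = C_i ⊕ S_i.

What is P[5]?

P[5]: T = 9, S = E(K, T) = 0; C ⊕ 0 = C.

P[5] = C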